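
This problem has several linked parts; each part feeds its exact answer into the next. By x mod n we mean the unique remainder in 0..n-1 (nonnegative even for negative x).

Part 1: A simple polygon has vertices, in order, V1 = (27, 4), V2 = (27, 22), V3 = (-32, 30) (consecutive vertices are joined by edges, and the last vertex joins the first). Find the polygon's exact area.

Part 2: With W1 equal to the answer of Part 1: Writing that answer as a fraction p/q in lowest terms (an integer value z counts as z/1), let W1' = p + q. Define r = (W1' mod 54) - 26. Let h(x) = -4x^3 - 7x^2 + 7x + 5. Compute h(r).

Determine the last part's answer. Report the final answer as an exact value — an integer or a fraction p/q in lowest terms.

-34655

Part 1: cross terms: (27*22 - 27*4)=486, (27*30 - -32*22)=1514, (-32*4 - 27*30)=-938; twice the area = |1062| = 1062; area = 531; answer 531
Part 2: W1 = 531; threaded value p + q = 532; r = 20; -4*(20)^3 - 7*(20)^2 + 7*(20)^1 + 5 = (-32000) + (-2800) + (140) + (5) = -34655; answer -34655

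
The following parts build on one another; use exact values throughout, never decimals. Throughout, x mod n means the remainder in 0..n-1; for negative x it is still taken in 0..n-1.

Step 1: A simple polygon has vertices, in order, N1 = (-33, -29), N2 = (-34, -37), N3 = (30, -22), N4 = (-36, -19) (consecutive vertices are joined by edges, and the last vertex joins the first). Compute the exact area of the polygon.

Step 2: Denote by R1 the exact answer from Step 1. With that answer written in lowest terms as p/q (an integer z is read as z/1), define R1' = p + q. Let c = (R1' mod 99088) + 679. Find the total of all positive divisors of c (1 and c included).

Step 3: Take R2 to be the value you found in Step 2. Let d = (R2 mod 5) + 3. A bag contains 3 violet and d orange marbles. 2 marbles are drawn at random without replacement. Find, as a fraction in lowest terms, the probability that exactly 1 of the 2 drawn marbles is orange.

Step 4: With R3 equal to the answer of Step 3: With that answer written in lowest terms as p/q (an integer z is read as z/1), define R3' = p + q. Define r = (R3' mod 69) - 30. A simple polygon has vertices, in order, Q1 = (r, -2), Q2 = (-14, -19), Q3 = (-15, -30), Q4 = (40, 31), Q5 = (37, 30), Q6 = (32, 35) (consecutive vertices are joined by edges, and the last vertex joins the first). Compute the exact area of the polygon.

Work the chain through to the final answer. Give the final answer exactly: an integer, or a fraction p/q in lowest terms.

1177

Step 1: cross terms: (-33*-37 - -34*-29)=235, (-34*-22 - 30*-37)=1858, (30*-19 - -36*-22)=-1362, (-36*-29 - -33*-19)=417; twice the area = |1148| = 1148; area = 574; answer 574
Step 2: R1 = 574; threaded value p + q = 575; c = 1254; 1254 = 2 * 3 * 11 * 19; sigma = (1 + 2) * (1 + 3) * (1 + 11) * (1 + 19) = 3 * 4 * 12 * 20 = 2880; answer 2880
Step 3: R2 = 2880; d = 3; total draws C(6,2) = 15; favorable C(3,1)*C(3,1) = 9; P = 3/5; answer 3/5
Step 4: R3 = 3/5; threaded value p + q = 8; r = -22; cross terms: (-22*-19 - -14*-2)=390, (-14*-30 - -15*-19)=135, (-15*31 - 40*-30)=735, (40*30 - 37*31)=53, (37*35 - 32*30)=335, (32*-2 - -22*35)=706; twice the area = |2354| = 2354; area = 1177; answer 1177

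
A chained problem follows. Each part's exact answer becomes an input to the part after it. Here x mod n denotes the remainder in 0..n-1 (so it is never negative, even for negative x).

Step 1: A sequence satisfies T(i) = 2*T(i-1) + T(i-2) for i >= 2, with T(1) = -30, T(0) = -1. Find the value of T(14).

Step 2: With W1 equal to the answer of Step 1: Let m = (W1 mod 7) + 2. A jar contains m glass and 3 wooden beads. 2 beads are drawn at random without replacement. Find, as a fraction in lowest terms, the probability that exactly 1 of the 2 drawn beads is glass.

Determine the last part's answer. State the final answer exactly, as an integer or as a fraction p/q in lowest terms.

4/7

Step 1: T(2) = 2*(-30) + 1*(-1) = -61; iterating: T(2)=-61, T(3)=-152, T(4)=-365, T(5)=-882, T(6)=-2129, T(7)=-5140, T(8)=-12409, T(9)=-29958, T(10)=-72325, T(11)=-174608, T(12)=-421541, T(13)=-1017690, T(14)=-2456921; answer -2456921
Step 2: W1 = -2456921; m = 4; total draws C(7,2) = 21; favorable C(4,1)*C(3,1) = 12; P = 4/7; answer 4/7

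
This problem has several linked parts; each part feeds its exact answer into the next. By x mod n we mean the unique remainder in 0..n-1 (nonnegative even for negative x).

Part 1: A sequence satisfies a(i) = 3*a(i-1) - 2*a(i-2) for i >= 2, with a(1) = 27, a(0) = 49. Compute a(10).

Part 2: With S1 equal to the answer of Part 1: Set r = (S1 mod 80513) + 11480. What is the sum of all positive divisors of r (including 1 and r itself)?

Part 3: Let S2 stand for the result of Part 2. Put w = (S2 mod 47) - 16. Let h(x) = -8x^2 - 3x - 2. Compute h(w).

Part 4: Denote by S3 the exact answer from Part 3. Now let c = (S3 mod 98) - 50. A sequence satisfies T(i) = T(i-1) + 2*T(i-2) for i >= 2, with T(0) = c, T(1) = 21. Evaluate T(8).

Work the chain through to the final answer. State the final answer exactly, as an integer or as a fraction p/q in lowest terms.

2473

Part 1: a(2) = 3*(27) - 2*(49) = -17; iterating: a(2)=-17, a(3)=-105, a(4)=-281, a(5)=-633, a(6)=-1337, a(7)=-2745, a(8)=-5561, a(9)=-11193, a(10)=-22457; answer -22457
Part 2: S1 = -22457; r = 69536; 69536 = 2^5 * 41 * 53; sigma = (1 + 2 + 4 + 8 + 16 + 32) * (1 + 41) * (1 + 53) = 63 * 42 * 54 = 142884; answer 142884
Part 3: S2 = 142884; w = -12; -8*(-12)^2 - 3*(-12)^1 - 2 = (-1152) + (36) + (-2) = -1118; answer -1118
Part 4: S3 = -1118; c = 8; T(2) = 1*(21) + 2*(8) = 37; iterating: T(2)=37, T(3)=79, T(4)=153, T(5)=311, T(6)=617, T(7)=1239, T(8)=2473; answer 2473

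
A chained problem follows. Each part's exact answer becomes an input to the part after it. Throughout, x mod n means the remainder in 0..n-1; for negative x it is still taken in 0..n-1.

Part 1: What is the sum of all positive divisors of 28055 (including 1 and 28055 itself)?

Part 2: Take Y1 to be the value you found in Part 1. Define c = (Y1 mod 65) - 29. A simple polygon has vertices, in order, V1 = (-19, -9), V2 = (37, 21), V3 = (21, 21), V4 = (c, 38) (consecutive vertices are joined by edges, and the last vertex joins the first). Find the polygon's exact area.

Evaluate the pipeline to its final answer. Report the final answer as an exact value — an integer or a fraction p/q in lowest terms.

745

Part 1: 28055 = 5 * 31 * 181; sigma = (1 + 5) * (1 + 31) * (1 + 181) = 6 * 32 * 182 = 34944; answer 34944
Part 2: Y1 = 34944; c = 10; cross terms: (-19*21 - 37*-9)=-66, (37*21 - 21*21)=336, (21*38 - 10*21)=588, (10*-9 - -19*38)=632; twice the area = |1490| = 1490; area = 745; answer 745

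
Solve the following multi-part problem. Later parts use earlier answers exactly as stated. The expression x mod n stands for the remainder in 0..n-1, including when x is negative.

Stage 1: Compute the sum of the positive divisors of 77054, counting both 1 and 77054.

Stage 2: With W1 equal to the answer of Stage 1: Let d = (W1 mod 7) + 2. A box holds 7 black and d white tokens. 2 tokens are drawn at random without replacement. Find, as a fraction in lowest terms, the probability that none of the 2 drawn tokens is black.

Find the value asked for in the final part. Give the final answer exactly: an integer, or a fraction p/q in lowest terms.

1/15

Stage 1: 77054 = 2 * 59 * 653; sigma = (1 + 2) * (1 + 59) * (1 + 653) = 3 * 60 * 654 = 117720; answer 117720
Stage 2: W1 = 117720; d = 3; total draws C(10,2) = 45; favorable C(3,2) = 3; P = 1/15; answer 1/15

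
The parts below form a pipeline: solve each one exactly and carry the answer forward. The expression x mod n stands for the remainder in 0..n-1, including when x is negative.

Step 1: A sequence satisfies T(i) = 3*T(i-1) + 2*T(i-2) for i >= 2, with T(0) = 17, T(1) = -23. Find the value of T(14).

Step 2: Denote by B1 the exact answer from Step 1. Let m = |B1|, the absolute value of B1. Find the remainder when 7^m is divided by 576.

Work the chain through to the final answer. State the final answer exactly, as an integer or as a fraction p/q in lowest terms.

Step 1: T(2) = 3*(-23) + 2*(17) = -35; iterating: T(2)=-35, T(3)=-151, T(4)=-523, T(5)=-1871, T(6)=-6659, T(7)=-23719, T(8)=-84475, T(9)=-300863, T(10)=-1071539, T(11)=-3816343, T(12)=-13592107, T(13)=-48409007, T(14)=-172411235; answer -172411235
Step 2: B1 = -172411235; m = 172411235; squarings mod 576: 7^1=7, 7^2=49, 7^4=97, 7^8=193, 7^16=385, 7^32=193, 7^64=385, 7^128=193, 7^256=385, 7^512=193, 7^1024=385, 7^2048=193, 7^4096=385, 7^8192=193, 7^16384=385, 7^32768=193, 7^65536=385, 7^131072=193, 7^262144=385, 7^524288=193, 7^1048576=385, 7^2097152=193, 7^4194304=385, 7^8388608=193, 7^16777216=385, 7^33554432=193, 7^67108864=385, 7^134217728=193; 7^172411235 = 7^1 * 7^2 * 7^32 * 7^64 * 7^256 * 7^2048 * 7^16384 * 7^32768 * 7^131072 * 7^262144 * 7^4194304 * 7^33554432 * 7^134217728 = 535 (mod 576); answer 535

535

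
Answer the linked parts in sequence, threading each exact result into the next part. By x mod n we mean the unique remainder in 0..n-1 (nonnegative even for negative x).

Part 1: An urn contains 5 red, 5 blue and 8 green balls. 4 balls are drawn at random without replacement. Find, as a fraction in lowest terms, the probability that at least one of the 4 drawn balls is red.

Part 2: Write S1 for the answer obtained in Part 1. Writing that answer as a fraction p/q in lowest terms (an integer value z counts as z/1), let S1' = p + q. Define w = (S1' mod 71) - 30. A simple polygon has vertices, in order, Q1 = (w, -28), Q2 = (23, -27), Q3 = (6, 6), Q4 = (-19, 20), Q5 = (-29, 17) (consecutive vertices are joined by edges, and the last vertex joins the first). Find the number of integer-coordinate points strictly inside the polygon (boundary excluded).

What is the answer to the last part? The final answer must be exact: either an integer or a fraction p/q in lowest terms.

Part 1: total draws C(18,4) = 3060; complement C(13,4) = 715; favorable 3060 - 715 = 2345; P = 469/612; answer 469/612
Part 2: S1 = 469/612; threaded value p + q = 1081; w = -14; cross terms: (-14*-27 - 23*-28)=1022, (23*6 - 6*-27)=300, (6*20 - -19*6)=234, (-19*17 - -29*20)=257, (-29*-28 - -14*17)=1050; twice the area = |2863| = 2863; area = 2863/2; boundary points = 1 + 1 + 1 + 1 + 15 = 19; strictly interior points = area - boundary/2 + 1 = 1423; answer 1423

1423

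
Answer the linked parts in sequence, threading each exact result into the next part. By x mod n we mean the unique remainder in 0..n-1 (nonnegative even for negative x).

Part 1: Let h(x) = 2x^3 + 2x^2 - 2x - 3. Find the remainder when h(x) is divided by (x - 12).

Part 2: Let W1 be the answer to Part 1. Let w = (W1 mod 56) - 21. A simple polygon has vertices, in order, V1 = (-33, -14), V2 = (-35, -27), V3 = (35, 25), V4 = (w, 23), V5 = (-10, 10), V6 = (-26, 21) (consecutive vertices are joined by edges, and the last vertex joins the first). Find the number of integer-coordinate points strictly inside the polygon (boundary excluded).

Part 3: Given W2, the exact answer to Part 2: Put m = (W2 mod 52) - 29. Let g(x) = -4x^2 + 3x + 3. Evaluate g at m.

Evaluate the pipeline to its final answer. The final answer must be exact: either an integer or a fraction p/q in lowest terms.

Part 1: remainder = value at the root: 2*(12)^3 + 2*(12)^2 - 2*(12)^1 - 3 = (3456) + (288) + (-24) + (-3) = 3717; answer 3717
Part 2: W1 = 3717; w = 0; cross terms: (-33*-27 - -35*-14)=401, (-35*25 - 35*-27)=70, (35*23 - 0*25)=805, (0*10 - -10*23)=230, (-10*21 - -26*10)=50, (-26*-14 - -33*21)=1057; twice the area = |2613| = 2613; area = 2613/2; boundary points = 1 + 2 + 1 + 1 + 1 + 7 = 13; strictly interior points = area - boundary/2 + 1 = 1301; answer 1301
Part 3: W2 = 1301; m = -28; -4*(-28)^2 + 3*(-28)^1 + 3 = (-3136) + (-84) + (3) = -3217; answer -3217

-3217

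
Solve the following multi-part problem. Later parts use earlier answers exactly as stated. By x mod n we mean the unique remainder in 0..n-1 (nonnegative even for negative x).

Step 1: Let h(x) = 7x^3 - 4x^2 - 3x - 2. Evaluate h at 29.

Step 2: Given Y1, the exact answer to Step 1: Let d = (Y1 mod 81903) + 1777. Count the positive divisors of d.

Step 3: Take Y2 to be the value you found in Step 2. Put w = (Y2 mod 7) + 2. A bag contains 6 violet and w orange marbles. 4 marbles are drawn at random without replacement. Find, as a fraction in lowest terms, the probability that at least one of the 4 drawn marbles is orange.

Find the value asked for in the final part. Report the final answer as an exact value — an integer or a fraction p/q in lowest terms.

32/33

Step 1: 7*(29)^3 - 4*(29)^2 - 3*(29)^1 - 2 = (170723) + (-3364) + (-87) + (-2) = 167270; answer 167270
Step 2: Y1 = 167270; d = 5241; 5241 = 3 * 1747; number of divisors = (1+1) * (1+1) = 4; answer 4
Step 3: Y2 = 4; w = 6; total draws C(12,4) = 495; complement C(6,4) = 15; favorable 495 - 15 = 480; P = 32/33; answer 32/33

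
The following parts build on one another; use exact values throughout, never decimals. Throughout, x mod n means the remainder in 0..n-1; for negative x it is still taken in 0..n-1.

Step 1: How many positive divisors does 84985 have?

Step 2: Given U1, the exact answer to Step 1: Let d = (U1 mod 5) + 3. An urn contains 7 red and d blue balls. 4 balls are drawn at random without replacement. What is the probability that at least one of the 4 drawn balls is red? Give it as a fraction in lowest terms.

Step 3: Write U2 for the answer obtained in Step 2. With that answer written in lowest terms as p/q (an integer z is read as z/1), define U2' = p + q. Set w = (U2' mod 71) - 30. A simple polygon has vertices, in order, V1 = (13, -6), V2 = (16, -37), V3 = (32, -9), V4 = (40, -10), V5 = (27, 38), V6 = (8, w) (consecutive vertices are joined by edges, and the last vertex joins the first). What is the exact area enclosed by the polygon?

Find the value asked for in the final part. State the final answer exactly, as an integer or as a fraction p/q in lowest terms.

2693/2

Step 1: 84985 = 5 * 23 * 739; number of divisors = (1+1) * (1+1) * (1+1) = 8; answer 8
Step 2: U1 = 8; d = 6; total draws C(13,4) = 715; complement C(6,4) = 15; favorable 715 - 15 = 700; P = 140/143; answer 140/143
Step 3: U2 = 140/143; threaded value p + q = 283; w = 40; cross terms: (13*-37 - 16*-6)=-385, (16*-9 - 32*-37)=1040, (32*-10 - 40*-9)=40, (40*38 - 27*-10)=1790, (27*40 - 8*38)=776, (8*-6 - 13*40)=-568; twice the area = |2693| = 2693; area = 2693/2; answer 2693/2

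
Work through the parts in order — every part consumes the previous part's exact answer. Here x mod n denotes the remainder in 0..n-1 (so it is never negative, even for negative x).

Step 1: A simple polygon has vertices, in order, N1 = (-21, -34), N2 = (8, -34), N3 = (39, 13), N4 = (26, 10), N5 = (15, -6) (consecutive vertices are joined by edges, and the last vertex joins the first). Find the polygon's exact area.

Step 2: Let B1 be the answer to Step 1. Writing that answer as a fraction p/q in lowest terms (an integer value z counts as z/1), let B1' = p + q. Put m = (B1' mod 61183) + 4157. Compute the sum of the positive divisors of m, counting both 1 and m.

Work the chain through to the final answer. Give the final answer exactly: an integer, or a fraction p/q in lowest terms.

Step 1: cross terms: (-21*-34 - 8*-34)=986, (8*13 - 39*-34)=1430, (39*10 - 26*13)=52, (26*-6 - 15*10)=-306, (15*-34 - -21*-6)=-636; twice the area = |1526| = 1526; area = 763; answer 763
Step 2: B1 = 763; threaded value p + q = 764; m = 4921; 4921 = 7 * 19 * 37; sigma = (1 + 7) * (1 + 19) * (1 + 37) = 8 * 20 * 38 = 6080; answer 6080

6080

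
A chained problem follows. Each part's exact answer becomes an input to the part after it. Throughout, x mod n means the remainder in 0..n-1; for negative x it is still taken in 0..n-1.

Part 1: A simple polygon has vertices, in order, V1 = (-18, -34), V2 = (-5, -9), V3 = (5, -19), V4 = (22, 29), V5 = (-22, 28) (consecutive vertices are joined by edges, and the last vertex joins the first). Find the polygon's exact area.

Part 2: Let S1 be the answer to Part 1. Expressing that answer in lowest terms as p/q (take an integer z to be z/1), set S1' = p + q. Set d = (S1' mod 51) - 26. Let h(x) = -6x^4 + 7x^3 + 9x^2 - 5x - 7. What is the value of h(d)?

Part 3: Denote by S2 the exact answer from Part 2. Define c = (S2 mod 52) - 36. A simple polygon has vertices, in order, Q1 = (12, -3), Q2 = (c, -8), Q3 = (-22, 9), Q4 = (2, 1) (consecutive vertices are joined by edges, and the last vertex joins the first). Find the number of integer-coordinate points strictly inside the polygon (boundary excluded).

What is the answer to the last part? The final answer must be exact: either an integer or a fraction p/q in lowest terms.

266

Part 1: cross terms: (-18*-9 - -5*-34)=-8, (-5*-19 - 5*-9)=140, (5*29 - 22*-19)=563, (22*28 - -22*29)=1254, (-22*-34 - -18*28)=1252; twice the area = |3201| = 3201; area = 3201/2; answer 3201/2
Part 2: S1 = 3201/2; threaded value p + q = 3203; d = 15; -6*(15)^4 + 7*(15)^3 + 9*(15)^2 - 5*(15)^1 - 7 = (-303750) + (23625) + (2025) + (-75) + (-7) = -278182; answer -278182
Part 3: S2 = -278182; c = -18; cross terms: (12*-8 - -18*-3)=-150, (-18*9 - -22*-8)=-338, (-22*1 - 2*9)=-40, (2*-3 - 12*1)=-18; twice the area = |-546| = 546; area = 273; boundary points = 5 + 1 + 8 + 2 = 16; strictly interior points = area - boundary/2 + 1 = 266; answer 266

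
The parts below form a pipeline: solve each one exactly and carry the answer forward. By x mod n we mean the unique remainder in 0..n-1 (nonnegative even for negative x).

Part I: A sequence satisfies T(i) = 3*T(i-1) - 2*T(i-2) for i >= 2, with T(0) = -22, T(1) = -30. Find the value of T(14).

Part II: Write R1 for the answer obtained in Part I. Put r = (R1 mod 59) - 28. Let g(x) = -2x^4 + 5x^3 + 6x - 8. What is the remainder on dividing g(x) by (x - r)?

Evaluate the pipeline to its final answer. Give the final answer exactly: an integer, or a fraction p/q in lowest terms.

Part I: T(2) = 3*(-30) - 2*(-22) = -46; iterating: T(2)=-46, T(3)=-78, T(4)=-142, T(5)=-270, T(6)=-526, T(7)=-1038, T(8)=-2062, T(9)=-4110, T(10)=-8206, T(11)=-16398, T(12)=-32782, T(13)=-65550, T(14)=-131086; answer -131086
Part II: R1 = -131086; r = -16; remainder = value at the root: -2*(-16)^4 + 5*(-16)^3 + 6*(-16)^1 - 8 = (-131072) + (-20480) + (-96) + (-8) = -151656; answer -151656

-151656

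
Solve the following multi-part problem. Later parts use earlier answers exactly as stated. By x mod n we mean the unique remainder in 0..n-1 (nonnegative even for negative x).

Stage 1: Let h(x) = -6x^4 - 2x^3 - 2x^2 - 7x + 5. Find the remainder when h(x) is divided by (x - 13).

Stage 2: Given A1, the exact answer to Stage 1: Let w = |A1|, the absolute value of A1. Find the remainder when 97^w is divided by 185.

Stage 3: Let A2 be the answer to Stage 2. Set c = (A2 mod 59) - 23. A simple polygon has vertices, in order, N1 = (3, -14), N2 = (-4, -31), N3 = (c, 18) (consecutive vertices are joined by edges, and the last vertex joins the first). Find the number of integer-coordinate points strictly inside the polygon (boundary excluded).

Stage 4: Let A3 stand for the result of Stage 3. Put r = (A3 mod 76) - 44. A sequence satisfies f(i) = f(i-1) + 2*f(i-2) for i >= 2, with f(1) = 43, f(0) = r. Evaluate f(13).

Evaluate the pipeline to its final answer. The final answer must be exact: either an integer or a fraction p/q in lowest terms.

51913

Stage 1: remainder = value at the root: -6*(13)^4 - 2*(13)^3 - 2*(13)^2 - 7*(13)^1 + 5 = (-171366) + (-4394) + (-338) + (-91) + (5) = -176184; answer -176184
Stage 2: A1 = -176184; w = 176184; squarings mod 185: 97^1=97, 97^2=159, 97^4=121, 97^8=26, 97^16=121, 97^32=26, 97^64=121, 97^128=26, 97^256=121, 97^512=26, 97^1024=121, 97^2048=26, 97^4096=121, 97^8192=26, 97^16384=121, 97^32768=26, 97^65536=121, 97^131072=26; 97^176184 = 97^8 * 97^16 * 97^32 * 97^4096 * 97^8192 * 97^32768 * 97^131072 = 1 (mod 185); answer 1
Stage 3: A2 = 1; c = -22; cross terms: (3*-31 - -4*-14)=-149, (-4*18 - -22*-31)=-754, (-22*-14 - 3*18)=254; twice the area = |-649| = 649; area = 649/2; boundary points = 1 + 1 + 1 = 3; strictly interior points = area - boundary/2 + 1 = 324; answer 324
Stage 4: A3 = 324; r = -24; f(2) = 1*(43) + 2*(-24) = -5; iterating: f(2)=-5, f(3)=81, f(4)=71, f(5)=233, f(6)=375, f(7)=841, f(8)=1591, f(9)=3273, f(10)=6455, f(11)=13001, f(12)=25911, f(13)=51913; answer 51913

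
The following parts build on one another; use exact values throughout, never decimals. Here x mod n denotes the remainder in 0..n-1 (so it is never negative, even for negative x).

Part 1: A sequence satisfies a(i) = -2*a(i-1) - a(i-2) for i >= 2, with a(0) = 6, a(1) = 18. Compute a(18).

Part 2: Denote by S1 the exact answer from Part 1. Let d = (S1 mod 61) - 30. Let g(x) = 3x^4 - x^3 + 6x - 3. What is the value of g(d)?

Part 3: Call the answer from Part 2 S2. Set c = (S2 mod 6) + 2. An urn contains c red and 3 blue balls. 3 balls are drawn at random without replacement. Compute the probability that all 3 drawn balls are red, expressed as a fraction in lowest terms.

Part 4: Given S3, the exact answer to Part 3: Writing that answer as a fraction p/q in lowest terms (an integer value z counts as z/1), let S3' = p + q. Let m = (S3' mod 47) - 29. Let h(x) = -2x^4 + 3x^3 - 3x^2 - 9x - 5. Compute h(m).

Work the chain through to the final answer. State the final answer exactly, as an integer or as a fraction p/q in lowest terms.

-43

Part 1: a(2) = -2*(18) - 1*(6) = -42; iterating: a(2)=-42, a(3)=66, a(4)=-90, a(5)=114, a(6)=-138, a(7)=162, a(8)=-186, a(9)=210, a(10)=-234, a(11)=258, a(12)=-282, a(13)=306, a(14)=-330, a(15)=354, a(16)=-378, a(17)=402, a(18)=-426; answer -426
Part 2: S1 = -426; d = -29; 3*(-29)^4 - 1*(-29)^3 + 6*(-29)^1 - 3 = (2121843) + (24389) + (-174) + (-3) = 2146055; answer 2146055
Part 3: S2 = 2146055; c = 7; total draws C(10,3) = 120; favorable C(7,3) = 35; P = 7/24; answer 7/24
Part 4: S3 = 7/24; threaded value p + q = 31; m = 2; -2*(2)^4 + 3*(2)^3 - 3*(2)^2 - 9*(2)^1 - 5 = (-32) + (24) + (-12) + (-18) + (-5) = -43; answer -43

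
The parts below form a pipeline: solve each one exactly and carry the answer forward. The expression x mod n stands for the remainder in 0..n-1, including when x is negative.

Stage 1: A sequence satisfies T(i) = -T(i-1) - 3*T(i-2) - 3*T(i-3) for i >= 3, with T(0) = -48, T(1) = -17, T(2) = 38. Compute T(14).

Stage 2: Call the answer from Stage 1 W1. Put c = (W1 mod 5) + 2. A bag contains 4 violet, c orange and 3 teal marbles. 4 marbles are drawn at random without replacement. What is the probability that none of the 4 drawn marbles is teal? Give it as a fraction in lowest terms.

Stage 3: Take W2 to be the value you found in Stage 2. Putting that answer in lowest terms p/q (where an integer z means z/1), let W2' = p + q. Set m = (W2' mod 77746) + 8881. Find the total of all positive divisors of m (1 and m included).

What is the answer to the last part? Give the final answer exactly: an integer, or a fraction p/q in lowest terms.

Stage 1: T(3) = -1*(38) - 3*(-17) - 3*(-48) = 157; iterating: T(3)=157, T(4)=-220, T(5)=-365, T(6)=554, T(7)=1201, T(8)=-1768, T(9)=-3497, T(10)=5198, T(11)=10597, T(12)=-15700, T(13)=-31685, T(14)=46994; answer 46994
Stage 2: W1 = 46994; c = 6; total draws C(13,4) = 715; favorable C(10,4) = 210; P = 42/143; answer 42/143
Stage 3: W2 = 42/143; threaded value p + q = 185; m = 9066; 9066 = 2 * 3 * 1511; sigma = (1 + 2) * (1 + 3) * (1 + 1511) = 3 * 4 * 1512 = 18144; answer 18144

18144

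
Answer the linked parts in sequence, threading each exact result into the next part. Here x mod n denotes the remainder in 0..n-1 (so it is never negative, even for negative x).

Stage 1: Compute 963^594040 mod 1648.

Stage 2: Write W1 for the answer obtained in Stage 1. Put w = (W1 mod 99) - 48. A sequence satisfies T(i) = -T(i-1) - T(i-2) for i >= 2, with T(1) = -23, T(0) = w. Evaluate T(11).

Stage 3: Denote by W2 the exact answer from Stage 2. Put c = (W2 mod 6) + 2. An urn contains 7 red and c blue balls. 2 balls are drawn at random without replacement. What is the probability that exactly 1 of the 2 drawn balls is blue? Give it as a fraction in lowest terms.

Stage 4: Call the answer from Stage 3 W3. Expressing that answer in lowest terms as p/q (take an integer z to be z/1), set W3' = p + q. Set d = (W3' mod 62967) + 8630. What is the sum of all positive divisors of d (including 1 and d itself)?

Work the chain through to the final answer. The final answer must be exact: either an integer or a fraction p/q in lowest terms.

8714

Stage 1: squarings mod 1648: 963^1=963, 963^2=1193, 963^4=1025, 963^8=849, 963^16=625, 963^32=49, 963^64=753, 963^128=97, 963^256=1169, 963^512=369, 963^1024=1025, 963^2048=849, 963^4096=625, 963^8192=49, 963^16384=753, 963^32768=97, 963^65536=1169, 963^131072=369, 963^262144=1025, 963^524288=849; 963^594040 = 963^8 * 963^16 * 963^32 * 963^64 * 963^4096 * 963^65536 * 963^524288 = 33 (mod 1648); answer 33
Stage 2: W1 = 33; w = -15; T(2) = -1*(-23) - 1*(-15) = 38; iterating: T(2)=38, T(3)=-15, T(4)=-23, T(5)=38, T(6)=-15, T(7)=-23, T(8)=38, T(9)=-15, T(10)=-23, T(11)=38; answer 38
Stage 3: W2 = 38; c = 4; total draws C(11,2) = 55; favorable C(4,1)*C(7,1) = 28; P = 28/55; answer 28/55
Stage 4: W3 = 28/55; threaded value p + q = 83; d = 8713; 8713 is prime, so its only divisors are 1 and 8713; sigma = 1 + 8713 = 8714; answer 8714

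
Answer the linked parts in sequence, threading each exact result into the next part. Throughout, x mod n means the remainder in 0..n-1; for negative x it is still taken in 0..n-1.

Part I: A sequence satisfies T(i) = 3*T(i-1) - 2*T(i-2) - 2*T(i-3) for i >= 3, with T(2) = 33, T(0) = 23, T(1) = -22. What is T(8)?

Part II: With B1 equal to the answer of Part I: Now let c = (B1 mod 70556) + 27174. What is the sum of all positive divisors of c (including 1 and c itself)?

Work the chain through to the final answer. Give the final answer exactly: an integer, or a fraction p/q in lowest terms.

Part I: T(3) = 3*(33) - 2*(-22) - 2*(23) = 97; iterating: T(3)=97, T(4)=269, T(5)=547, T(6)=909, T(7)=1095, T(8)=373; answer 373
Part II: B1 = 373; c = 27547; 27547 = 13^2 * 163; sigma = (1 + 13 + 169) * (1 + 163) = 183 * 164 = 30012; answer 30012

30012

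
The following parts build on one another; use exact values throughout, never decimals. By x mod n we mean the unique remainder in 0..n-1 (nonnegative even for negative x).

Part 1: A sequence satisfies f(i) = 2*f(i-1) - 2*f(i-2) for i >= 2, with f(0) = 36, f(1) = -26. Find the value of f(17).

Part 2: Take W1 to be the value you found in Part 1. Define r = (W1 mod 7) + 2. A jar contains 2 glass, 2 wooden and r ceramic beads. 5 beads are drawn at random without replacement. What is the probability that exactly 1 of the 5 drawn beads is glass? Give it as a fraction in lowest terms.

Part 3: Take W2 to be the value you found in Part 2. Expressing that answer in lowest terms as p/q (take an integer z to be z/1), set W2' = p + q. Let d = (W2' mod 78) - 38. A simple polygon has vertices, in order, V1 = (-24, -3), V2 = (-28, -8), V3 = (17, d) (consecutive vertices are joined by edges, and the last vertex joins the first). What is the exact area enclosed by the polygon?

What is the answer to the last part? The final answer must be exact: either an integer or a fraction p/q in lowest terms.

Part 1: f(2) = 2*(-26) - 2*(36) = -124; iterating: f(2)=-124, f(3)=-196, f(4)=-144, f(5)=104, f(6)=496, f(7)=784, f(8)=576, f(9)=-416, f(10)=-1984, f(11)=-3136, f(12)=-2304, f(13)=1664, f(14)=7936, f(15)=12544, f(16)=9216, f(17)=-6656; answer -6656
Part 2: W1 = -6656; r = 3; total draws C(7,5) = 21; favorable C(2,1)*C(5,4) = 10; P = 10/21; answer 10/21
Part 3: W2 = 10/21; threaded value p + q = 31; d = -7; cross terms: (-24*-8 - -28*-3)=108, (-28*-7 - 17*-8)=332, (17*-3 - -24*-7)=-219; twice the area = |221| = 221; area = 221/2; answer 221/2

221/2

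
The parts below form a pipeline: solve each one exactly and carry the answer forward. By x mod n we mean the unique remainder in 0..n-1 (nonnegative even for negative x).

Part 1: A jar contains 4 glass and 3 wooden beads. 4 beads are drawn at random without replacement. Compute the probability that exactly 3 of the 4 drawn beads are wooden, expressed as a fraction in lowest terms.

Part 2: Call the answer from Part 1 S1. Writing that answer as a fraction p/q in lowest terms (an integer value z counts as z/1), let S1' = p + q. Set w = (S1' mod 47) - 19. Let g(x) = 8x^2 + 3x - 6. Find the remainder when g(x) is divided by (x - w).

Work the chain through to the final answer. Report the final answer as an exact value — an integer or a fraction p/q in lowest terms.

3254

Part 1: total draws C(7,4) = 35; favorable C(3,3)*C(4,1) = 4; P = 4/35; answer 4/35
Part 2: S1 = 4/35; threaded value p + q = 39; w = 20; remainder = value at the root: 8*(20)^2 + 3*(20)^1 - 6 = (3200) + (60) + (-6) = 3254; answer 3254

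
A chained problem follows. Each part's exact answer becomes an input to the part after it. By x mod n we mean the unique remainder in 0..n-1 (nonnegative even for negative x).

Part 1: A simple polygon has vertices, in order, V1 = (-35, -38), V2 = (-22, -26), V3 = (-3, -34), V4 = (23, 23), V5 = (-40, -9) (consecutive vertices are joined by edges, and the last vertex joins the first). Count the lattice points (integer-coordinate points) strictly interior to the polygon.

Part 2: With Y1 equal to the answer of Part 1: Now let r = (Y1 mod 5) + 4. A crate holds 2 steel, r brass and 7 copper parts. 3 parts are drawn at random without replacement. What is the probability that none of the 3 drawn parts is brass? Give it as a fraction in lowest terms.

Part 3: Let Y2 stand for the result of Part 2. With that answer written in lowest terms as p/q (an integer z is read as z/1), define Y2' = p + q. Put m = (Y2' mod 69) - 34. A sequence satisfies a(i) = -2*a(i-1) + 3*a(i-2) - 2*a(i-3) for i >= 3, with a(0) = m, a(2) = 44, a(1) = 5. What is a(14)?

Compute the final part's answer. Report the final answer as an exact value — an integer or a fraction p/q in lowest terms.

18094100

Part 1: cross terms: (-35*-26 - -22*-38)=74, (-22*-34 - -3*-26)=670, (-3*23 - 23*-34)=713, (23*-9 - -40*23)=713, (-40*-38 - -35*-9)=1205; twice the area = |3375| = 3375; area = 3375/2; boundary points = 1 + 1 + 1 + 1 + 1 = 5; strictly interior points = area - boundary/2 + 1 = 1686; answer 1686
Part 2: Y1 = 1686; r = 5; total draws C(14,3) = 364; favorable C(9,3) = 84; P = 3/13; answer 3/13
Part 3: Y2 = 3/13; threaded value p + q = 16; m = -18; a(3) = -2*(44) + 3*(5) - 2*(-18) = -37; iterating: a(3)=-37, a(4)=196, a(5)=-591, a(6)=1844, a(7)=-5853, a(8)=18420, a(9)=-58087, a(10)=183140, a(11)=-577381, a(12)=1820356, a(13)=-5739135, a(14)=18094100; answer 18094100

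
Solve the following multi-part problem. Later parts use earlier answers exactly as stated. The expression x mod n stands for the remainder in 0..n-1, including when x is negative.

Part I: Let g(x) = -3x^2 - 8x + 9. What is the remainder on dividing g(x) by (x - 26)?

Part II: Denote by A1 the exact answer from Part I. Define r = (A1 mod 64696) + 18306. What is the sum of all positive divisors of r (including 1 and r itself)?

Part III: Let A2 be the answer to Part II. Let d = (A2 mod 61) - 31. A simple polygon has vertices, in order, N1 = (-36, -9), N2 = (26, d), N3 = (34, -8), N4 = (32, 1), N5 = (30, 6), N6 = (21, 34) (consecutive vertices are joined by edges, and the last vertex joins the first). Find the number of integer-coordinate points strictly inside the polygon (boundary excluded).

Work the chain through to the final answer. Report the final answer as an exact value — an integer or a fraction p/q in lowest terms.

1486

Part I: remainder = value at the root: -3*(26)^2 - 8*(26)^1 + 9 = (-2028) + (-208) + (9) = -2227; answer -2227
Part II: A1 = -2227; r = 80775; 80775 = 3^2 * 5^2 * 359; sigma = (1 + 3 + 9) * (1 + 5 + 25) * (1 + 359) = 13 * 31 * 360 = 145080; answer 145080
Part III: A2 = 145080; d = -9; cross terms: (-36*-9 - 26*-9)=558, (26*-8 - 34*-9)=98, (34*1 - 32*-8)=290, (32*6 - 30*1)=162, (30*34 - 21*6)=894, (21*-9 - -36*34)=1035; twice the area = |3037| = 3037; area = 3037/2; boundary points = 62 + 1 + 1 + 1 + 1 + 1 = 67; strictly interior points = area - boundary/2 + 1 = 1486; answer 1486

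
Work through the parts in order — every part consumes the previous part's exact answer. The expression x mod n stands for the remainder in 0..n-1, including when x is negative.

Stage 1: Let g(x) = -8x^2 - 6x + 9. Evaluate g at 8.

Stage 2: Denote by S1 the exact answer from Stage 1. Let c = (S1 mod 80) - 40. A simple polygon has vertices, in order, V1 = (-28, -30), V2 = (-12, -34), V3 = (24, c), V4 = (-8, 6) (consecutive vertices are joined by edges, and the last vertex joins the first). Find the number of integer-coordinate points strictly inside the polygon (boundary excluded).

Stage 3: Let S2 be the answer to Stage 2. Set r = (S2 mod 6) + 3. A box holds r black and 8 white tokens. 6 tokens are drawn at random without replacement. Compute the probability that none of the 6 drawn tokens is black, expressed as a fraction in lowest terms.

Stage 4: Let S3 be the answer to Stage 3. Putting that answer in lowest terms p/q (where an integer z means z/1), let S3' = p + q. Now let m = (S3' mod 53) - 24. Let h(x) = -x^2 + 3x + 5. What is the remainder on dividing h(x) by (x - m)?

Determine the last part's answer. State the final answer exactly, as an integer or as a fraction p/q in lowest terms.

-5

Stage 1: -8*(8)^2 - 6*(8)^1 + 9 = (-512) + (-48) + (9) = -551; answer -551
Stage 2: S1 = -551; c = -31; cross terms: (-28*-34 - -12*-30)=592, (-12*-31 - 24*-34)=1188, (24*6 - -8*-31)=-104, (-8*-30 - -28*6)=408; twice the area = |2084| = 2084; area = 1042; boundary points = 4 + 3 + 1 + 4 = 12; strictly interior points = area - boundary/2 + 1 = 1037; answer 1037
Stage 3: S2 = 1037; r = 8; total draws C(16,6) = 8008; favorable C(8,6) = 28; P = 1/286; answer 1/286
Stage 4: S3 = 1/286; threaded value p + q = 287; m = -2; remainder = value at the root: -1*(-2)^2 + 3*(-2)^1 + 5 = (-4) + (-6) + (5) = -5; answer -5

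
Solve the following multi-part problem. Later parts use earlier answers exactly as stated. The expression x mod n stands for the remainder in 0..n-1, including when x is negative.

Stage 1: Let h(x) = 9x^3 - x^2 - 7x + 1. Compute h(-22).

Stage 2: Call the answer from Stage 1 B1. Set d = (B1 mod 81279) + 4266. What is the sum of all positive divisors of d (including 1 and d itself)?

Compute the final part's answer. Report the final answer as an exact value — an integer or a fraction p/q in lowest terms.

Stage 1: 9*(-22)^3 - 1*(-22)^2 - 7*(-22)^1 + 1 = (-95832) + (-484) + (154) + (1) = -96161; answer -96161
Stage 2: B1 = -96161; d = 70663; 70663 is prime, so its only divisors are 1 and 70663; sigma = 1 + 70663 = 70664; answer 70664

70664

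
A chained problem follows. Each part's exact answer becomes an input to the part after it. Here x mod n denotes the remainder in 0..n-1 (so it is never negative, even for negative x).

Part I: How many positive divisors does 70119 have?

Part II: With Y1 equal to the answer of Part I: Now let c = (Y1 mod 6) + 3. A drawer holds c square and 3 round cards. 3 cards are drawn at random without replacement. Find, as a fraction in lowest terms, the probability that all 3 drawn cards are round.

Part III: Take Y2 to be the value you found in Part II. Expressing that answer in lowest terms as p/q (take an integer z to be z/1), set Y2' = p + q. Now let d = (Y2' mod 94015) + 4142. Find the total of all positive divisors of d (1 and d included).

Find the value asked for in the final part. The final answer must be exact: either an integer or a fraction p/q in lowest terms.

Part I: 70119 = 3^3 * 7^2 * 53; number of divisors = (3+1) * (2+1) * (1+1) = 24; answer 24
Part II: Y1 = 24; c = 3; total draws C(6,3) = 20; favorable C(3,3) = 1; P = 1/20; answer 1/20
Part III: Y2 = 1/20; threaded value p + q = 21; d = 4163; 4163 = 23 * 181; sigma = (1 + 23) * (1 + 181) = 24 * 182 = 4368; answer 4368

4368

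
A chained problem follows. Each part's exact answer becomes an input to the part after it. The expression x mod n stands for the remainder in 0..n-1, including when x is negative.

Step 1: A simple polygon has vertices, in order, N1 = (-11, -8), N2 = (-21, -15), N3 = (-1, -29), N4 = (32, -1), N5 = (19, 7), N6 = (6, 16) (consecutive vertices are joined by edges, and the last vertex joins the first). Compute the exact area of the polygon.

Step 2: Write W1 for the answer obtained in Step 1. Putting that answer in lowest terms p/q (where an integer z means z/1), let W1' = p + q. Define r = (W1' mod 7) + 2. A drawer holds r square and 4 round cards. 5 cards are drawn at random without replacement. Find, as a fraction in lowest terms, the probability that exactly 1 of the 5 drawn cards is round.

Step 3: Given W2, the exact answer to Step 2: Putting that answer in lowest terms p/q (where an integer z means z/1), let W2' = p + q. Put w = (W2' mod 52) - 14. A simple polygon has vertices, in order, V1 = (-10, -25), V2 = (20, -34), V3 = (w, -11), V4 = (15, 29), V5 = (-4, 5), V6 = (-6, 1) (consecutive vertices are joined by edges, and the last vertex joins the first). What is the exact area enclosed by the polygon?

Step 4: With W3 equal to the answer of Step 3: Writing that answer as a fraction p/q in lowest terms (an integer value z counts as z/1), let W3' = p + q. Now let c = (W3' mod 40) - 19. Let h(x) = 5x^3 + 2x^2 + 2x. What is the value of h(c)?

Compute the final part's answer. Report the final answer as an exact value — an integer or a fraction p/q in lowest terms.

Step 1: cross terms: (-11*-15 - -21*-8)=-3, (-21*-29 - -1*-15)=594, (-1*-1 - 32*-29)=929, (32*7 - 19*-1)=243, (19*16 - 6*7)=262, (6*-8 - -11*16)=128; twice the area = |2153| = 2153; area = 2153/2; answer 2153/2
Step 2: W1 = 2153/2; threaded value p + q = 2155; r = 8; total draws C(12,5) = 792; favorable C(4,1)*C(8,4) = 280; P = 35/99; answer 35/99
Step 3: W2 = 35/99; threaded value p + q = 134; w = 16; cross terms: (-10*-34 - 20*-25)=840, (20*-11 - 16*-34)=324, (16*29 - 15*-11)=629, (15*5 - -4*29)=191, (-4*1 - -6*5)=26, (-6*-25 - -10*1)=160; twice the area = |2170| = 2170; area = 1085; answer 1085
Step 4: W3 = 1085; threaded value p + q = 1086; c = -13; 5*(-13)^3 + 2*(-13)^2 + 2*(-13)^1 = (-10985) + (338) + (-26) = -10673; answer -10673

-10673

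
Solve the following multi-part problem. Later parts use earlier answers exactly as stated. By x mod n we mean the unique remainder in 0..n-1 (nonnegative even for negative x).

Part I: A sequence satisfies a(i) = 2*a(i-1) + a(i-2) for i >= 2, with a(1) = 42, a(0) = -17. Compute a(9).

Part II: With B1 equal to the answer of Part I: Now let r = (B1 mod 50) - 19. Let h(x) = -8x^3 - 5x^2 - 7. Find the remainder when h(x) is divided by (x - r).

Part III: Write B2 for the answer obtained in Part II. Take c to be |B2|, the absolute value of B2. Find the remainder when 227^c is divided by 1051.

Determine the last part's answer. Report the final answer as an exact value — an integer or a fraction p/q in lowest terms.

Part I: a(2) = 2*(42) + 1*(-17) = 67; iterating: a(2)=67, a(3)=176, a(4)=419, a(5)=1014, a(6)=2447, a(7)=5908, a(8)=14263, a(9)=34434; answer 34434
Part II: B1 = 34434; r = 15; remainder = value at the root: -8*(15)^3 - 5*(15)^2 - 7 = (-27000) + (-1125) + (-7) = -28132; answer -28132
Part III: B2 = -28132; c = 28132; squarings mod 1051: 227^1=227, 227^2=30, 227^4=900, 227^8=730, 227^16=43, 227^32=798, 227^64=949, 227^128=945, 227^256=726, 227^512=525, 227^1024=263, 227^2048=854, 227^4096=973, 227^8192=829, 227^16384=938; 227^28132 = 227^4 * 227^32 * 227^64 * 227^128 * 227^256 * 227^1024 * 227^2048 * 227^8192 * 227^16384 = 241 (mod 1051); answer 241

241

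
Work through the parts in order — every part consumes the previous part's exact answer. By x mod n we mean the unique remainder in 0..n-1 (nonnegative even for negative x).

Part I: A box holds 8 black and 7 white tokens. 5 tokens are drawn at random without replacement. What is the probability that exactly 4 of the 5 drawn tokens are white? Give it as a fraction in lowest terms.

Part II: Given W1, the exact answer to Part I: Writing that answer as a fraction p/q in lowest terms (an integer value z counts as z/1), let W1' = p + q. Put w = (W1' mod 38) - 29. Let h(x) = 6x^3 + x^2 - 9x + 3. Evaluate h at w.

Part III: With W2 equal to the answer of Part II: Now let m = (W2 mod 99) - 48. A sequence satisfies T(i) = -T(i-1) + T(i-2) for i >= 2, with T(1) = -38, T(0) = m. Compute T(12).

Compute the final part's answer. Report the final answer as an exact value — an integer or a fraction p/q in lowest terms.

8498

Part I: total draws C(15,5) = 3003; favorable C(7,4)*C(8,1) = 280; P = 40/429; answer 40/429
Part II: W1 = 40/429; threaded value p + q = 469; w = -16; 6*(-16)^3 + 1*(-16)^2 - 9*(-16)^1 + 3 = (-24576) + (256) + (144) + (3) = -24173; answer -24173
Part III: W2 = -24173; m = 34; T(2) = -1*(-38) + 1*(34) = 72; iterating: T(2)=72, T(3)=-110, T(4)=182, T(5)=-292, T(6)=474, T(7)=-766, T(8)=1240, T(9)=-2006, T(10)=3246, T(11)=-5252, T(12)=8498; answer 8498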